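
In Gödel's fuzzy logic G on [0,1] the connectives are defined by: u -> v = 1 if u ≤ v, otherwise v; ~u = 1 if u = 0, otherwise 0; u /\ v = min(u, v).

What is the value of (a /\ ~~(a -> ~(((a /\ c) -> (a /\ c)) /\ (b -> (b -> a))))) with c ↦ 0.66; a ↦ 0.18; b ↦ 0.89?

(a /\ c) = min(0.18, 0.66) = 0.18
(a /\ c) = min(0.18, 0.66) = 0.18
((a /\ c) -> (a /\ c)): 0.18 ≤ 0.18, so result = 1
(b -> a): 0.89 > 0.18, so result = 0.18
(b -> (b -> a)): 0.89 > 0.18, so result = 0.18
(((a /\ c) -> (a /\ c)) /\ (b -> (b -> a))) = min(1, 0.18) = 0.18
~(((a /\ c) -> (a /\ c)) /\ (b -> (b -> a))): Gödel ¬ of 0.18 = 0 (operand ≠ 0)
(a -> ~(((a /\ c) -> (a /\ c)) /\ (b -> (b -> a)))): 0.18 > 0, so result = 0
~(a -> ~(((a /\ c) -> (a /\ c)) /\ (b -> (b -> a)))): Gödel ¬ of 0 = 1 (operand is 0)
~~(a -> ~(((a /\ c) -> (a /\ c)) /\ (b -> (b -> a)))): Gödel ¬ of 1 = 0 (operand ≠ 0)
(a /\ ~~(a -> ~(((a /\ c) -> (a /\ c)) /\ (b -> (b -> a))))) = min(0.18, 0) = 0

0.00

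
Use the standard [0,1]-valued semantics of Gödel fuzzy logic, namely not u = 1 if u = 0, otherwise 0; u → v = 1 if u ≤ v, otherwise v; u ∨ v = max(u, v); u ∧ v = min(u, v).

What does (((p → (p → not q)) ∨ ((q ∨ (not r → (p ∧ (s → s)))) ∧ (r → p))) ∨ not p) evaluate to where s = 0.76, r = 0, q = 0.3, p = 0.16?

not q: Gödel ¬ of 0.3 = 0 (operand ≠ 0)
(p → not q): 0.16 > 0, so result = 0
(p → (p → not q)): 0.16 > 0, so result = 0
not r: Gödel ¬ of 0 = 1 (operand is 0)
(s → s): 0.76 ≤ 0.76, so result = 1
(p ∧ (s → s)) = min(0.16, 1) = 0.16
(not r → (p ∧ (s → s))): 1 > 0.16, so result = 0.16
(q ∨ (not r → (p ∧ (s → s)))) = max(0.3, 0.16) = 0.3
(r → p): 0 ≤ 0.16, so result = 1
((q ∨ (not r → (p ∧ (s → s)))) ∧ (r → p)) = min(0.3, 1) = 0.3
((p → (p → not q)) ∨ ((q ∨ (not r → (p ∧ (s → s)))) ∧ (r → p))) = max(0, 0.3) = 0.3
not p: Gödel ¬ of 0.16 = 0 (operand ≠ 0)
(((p → (p → not q)) ∨ ((q ∨ (not r → (p ∧ (s → s)))) ∧ (r → p))) ∨ not p) = max(0.3, 0) = 0.3

0.30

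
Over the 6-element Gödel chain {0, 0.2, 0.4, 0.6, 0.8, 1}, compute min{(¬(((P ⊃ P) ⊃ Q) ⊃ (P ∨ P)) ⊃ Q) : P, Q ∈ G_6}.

The minimum is attained at P = 0, Q = 0.2:
  (P ⊃ P): 0 ≤ 0, so result = 1
  ((P ⊃ P) ⊃ Q): 1 > 0.2, so result = 0.2
  (P ∨ P) = max(0, 0) = 0
  (((P ⊃ P) ⊃ Q) ⊃ (P ∨ P)): 0.2 > 0, so result = 0
  ¬(((P ⊃ P) ⊃ Q) ⊃ (P ∨ P)): Gödel ¬ of 0 = 1 (operand is 0)
  (¬(((P ⊃ P) ⊃ Q) ⊃ (P ∨ P)) ⊃ Q): 1 > 0.2, so result = 0.2
Checking all 36 assignments confirms none give a value below 0.20.

0.20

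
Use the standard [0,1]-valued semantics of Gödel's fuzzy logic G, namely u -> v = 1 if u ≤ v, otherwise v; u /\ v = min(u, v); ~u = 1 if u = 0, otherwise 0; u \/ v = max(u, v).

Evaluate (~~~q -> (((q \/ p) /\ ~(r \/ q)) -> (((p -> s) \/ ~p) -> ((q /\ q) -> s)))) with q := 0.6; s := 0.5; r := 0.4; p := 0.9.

~q: Gödel ¬ of 0.6 = 0 (operand ≠ 0)
~~q: Gödel ¬ of 0 = 1 (operand is 0)
~~~q: Gödel ¬ of 1 = 0 (operand ≠ 0)
(q \/ p) = max(0.6, 0.9) = 0.9
(r \/ q) = max(0.4, 0.6) = 0.6
~(r \/ q): Gödel ¬ of 0.6 = 0 (operand ≠ 0)
((q \/ p) /\ ~(r \/ q)) = min(0.9, 0) = 0
(p -> s): 0.9 > 0.5, so result = 0.5
~p: Gödel ¬ of 0.9 = 0 (operand ≠ 0)
((p -> s) \/ ~p) = max(0.5, 0) = 0.5
(q /\ q) = min(0.6, 0.6) = 0.6
((q /\ q) -> s): 0.6 > 0.5, so result = 0.5
(((p -> s) \/ ~p) -> ((q /\ q) -> s)): 0.5 ≤ 0.5, so result = 1
(((q \/ p) /\ ~(r \/ q)) -> (((p -> s) \/ ~p) -> ((q /\ q) -> s))): 0 ≤ 1, so result = 1
(~~~q -> (((q \/ p) /\ ~(r \/ q)) -> (((p -> s) \/ ~p) -> ((q /\ q) -> s)))): 0 ≤ 1, so result = 1

1.00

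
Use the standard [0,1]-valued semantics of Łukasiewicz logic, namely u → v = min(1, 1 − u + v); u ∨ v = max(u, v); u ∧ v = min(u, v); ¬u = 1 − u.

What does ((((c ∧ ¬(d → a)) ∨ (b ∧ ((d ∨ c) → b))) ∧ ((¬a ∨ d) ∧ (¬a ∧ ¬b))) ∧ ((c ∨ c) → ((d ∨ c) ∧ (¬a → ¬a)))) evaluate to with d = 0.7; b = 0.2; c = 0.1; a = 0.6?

(d → a): min(1, 1 − 0.7 + 0.6) = 0.9
¬(d → a): Łukasiewicz ¬ gives 1 − 0.9 = 0.1
(c ∧ ¬(d → a)) = min(0.1, 0.1) = 0.1
(d ∨ c) = max(0.7, 0.1) = 0.7
((d ∨ c) → b): min(1, 1 − 0.7 + 0.2) = 0.5
(b ∧ ((d ∨ c) → b)) = min(0.2, 0.5) = 0.2
((c ∧ ¬(d → a)) ∨ (b ∧ ((d ∨ c) → b))) = max(0.1, 0.2) = 0.2
¬a: Łukasiewicz ¬ gives 1 − 0.6 = 0.4
(¬a ∨ d) = max(0.4, 0.7) = 0.7
¬a: Łukasiewicz ¬ gives 1 − 0.6 = 0.4
¬b: Łukasiewicz ¬ gives 1 − 0.2 = 0.8
(¬a ∧ ¬b) = min(0.4, 0.8) = 0.4
((¬a ∨ d) ∧ (¬a ∧ ¬b)) = min(0.7, 0.4) = 0.4
(((c ∧ ¬(d → a)) ∨ (b ∧ ((d ∨ c) → b))) ∧ ((¬a ∨ d) ∧ (¬a ∧ ¬b))) = min(0.2, 0.4) = 0.2
(c ∨ c) = max(0.1, 0.1) = 0.1
(d ∨ c) = max(0.7, 0.1) = 0.7
¬a: Łukasiewicz ¬ gives 1 − 0.6 = 0.4
¬a: Łukasiewicz ¬ gives 1 − 0.6 = 0.4
(¬a → ¬a): min(1, 1 − 0.4 + 0.4) = 1
((d ∨ c) ∧ (¬a → ¬a)) = min(0.7, 1) = 0.7
((c ∨ c) → ((d ∨ c) ∧ (¬a → ¬a))): min(1, 1 − 0.1 + 0.7) = 1
((((c ∧ ¬(d → a)) ∨ (b ∧ ((d ∨ c) → b))) ∧ ((¬a ∨ d) ∧ (¬a ∧ ¬b))) ∧ ((c ∨ c) → ((d ∨ c) ∧ (¬a → ¬a)))) = min(0.2, 1) = 0.2

0.20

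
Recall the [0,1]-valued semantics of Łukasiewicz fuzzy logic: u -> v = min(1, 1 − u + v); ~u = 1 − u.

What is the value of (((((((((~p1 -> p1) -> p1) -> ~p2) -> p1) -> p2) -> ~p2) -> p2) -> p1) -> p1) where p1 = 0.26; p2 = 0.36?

0.72

~p1: Łukasiewicz ¬ gives 1 − 0.26 = 0.74
(~p1 -> p1): min(1, 1 − 0.74 + 0.26) = 0.52
((~p1 -> p1) -> p1): min(1, 1 − 0.52 + 0.26) = 0.74
~p2: Łukasiewicz ¬ gives 1 − 0.36 = 0.64
(((~p1 -> p1) -> p1) -> ~p2): min(1, 1 − 0.74 + 0.64) = 0.9
((((~p1 -> p1) -> p1) -> ~p2) -> p1): min(1, 1 − 0.9 + 0.26) = 0.36
(((((~p1 -> p1) -> p1) -> ~p2) -> p1) -> p2): min(1, 1 − 0.36 + 0.36) = 1
~p2: Łukasiewicz ¬ gives 1 − 0.36 = 0.64
((((((~p1 -> p1) -> p1) -> ~p2) -> p1) -> p2) -> ~p2): min(1, 1 − 1 + 0.64) = 0.64
(((((((~p1 -> p1) -> p1) -> ~p2) -> p1) -> p2) -> ~p2) -> p2): min(1, 1 − 0.64 + 0.36) = 0.72
((((((((~p1 -> p1) -> p1) -> ~p2) -> p1) -> p2) -> ~p2) -> p2) -> p1): min(1, 1 − 0.72 + 0.26) = 0.54
(((((((((~p1 -> p1) -> p1) -> ~p2) -> p1) -> p2) -> ~p2) -> p2) -> p1) -> p1): min(1, 1 − 0.54 + 0.26) = 0.72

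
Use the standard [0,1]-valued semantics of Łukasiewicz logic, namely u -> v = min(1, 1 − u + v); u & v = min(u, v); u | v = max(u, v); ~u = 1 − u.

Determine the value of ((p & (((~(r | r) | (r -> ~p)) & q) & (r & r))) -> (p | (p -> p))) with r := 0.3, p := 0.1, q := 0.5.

(r | r) = max(0.3, 0.3) = 0.3
~(r | r): Łukasiewicz ¬ gives 1 − 0.3 = 0.7
~p: Łukasiewicz ¬ gives 1 − 0.1 = 0.9
(r -> ~p): min(1, 1 − 0.3 + 0.9) = 1
(~(r | r) | (r -> ~p)) = max(0.7, 1) = 1
((~(r | r) | (r -> ~p)) & q) = min(1, 0.5) = 0.5
(r & r) = min(0.3, 0.3) = 0.3
(((~(r | r) | (r -> ~p)) & q) & (r & r)) = min(0.5, 0.3) = 0.3
(p & (((~(r | r) | (r -> ~p)) & q) & (r & r))) = min(0.1, 0.3) = 0.1
(p -> p): min(1, 1 − 0.1 + 0.1) = 1
(p | (p -> p)) = max(0.1, 1) = 1
((p & (((~(r | r) | (r -> ~p)) & q) & (r & r))) -> (p | (p -> p))): min(1, 1 − 0.1 + 1) = 1

1.00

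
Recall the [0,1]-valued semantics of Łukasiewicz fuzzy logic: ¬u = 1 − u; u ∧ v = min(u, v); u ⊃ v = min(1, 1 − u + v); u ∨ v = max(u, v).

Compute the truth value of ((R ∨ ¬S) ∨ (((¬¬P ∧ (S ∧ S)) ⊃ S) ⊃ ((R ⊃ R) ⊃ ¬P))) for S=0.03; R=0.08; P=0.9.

¬S: Łukasiewicz ¬ gives 1 − 0.03 = 0.97
(R ∨ ¬S) = max(0.08, 0.97) = 0.97
¬P: Łukasiewicz ¬ gives 1 − 0.9 = 0.1
¬¬P: Łukasiewicz ¬ gives 1 − 0.1 = 0.9
(S ∧ S) = min(0.03, 0.03) = 0.03
(¬¬P ∧ (S ∧ S)) = min(0.9, 0.03) = 0.03
((¬¬P ∧ (S ∧ S)) ⊃ S): min(1, 1 − 0.03 + 0.03) = 1
(R ⊃ R): min(1, 1 − 0.08 + 0.08) = 1
¬P: Łukasiewicz ¬ gives 1 − 0.9 = 0.1
((R ⊃ R) ⊃ ¬P): min(1, 1 − 1 + 0.1) = 0.1
(((¬¬P ∧ (S ∧ S)) ⊃ S) ⊃ ((R ⊃ R) ⊃ ¬P)): min(1, 1 − 1 + 0.1) = 0.1
((R ∨ ¬S) ∨ (((¬¬P ∧ (S ∧ S)) ⊃ S) ⊃ ((R ⊃ R) ⊃ ¬P))) = max(0.97, 0.1) = 0.97

0.97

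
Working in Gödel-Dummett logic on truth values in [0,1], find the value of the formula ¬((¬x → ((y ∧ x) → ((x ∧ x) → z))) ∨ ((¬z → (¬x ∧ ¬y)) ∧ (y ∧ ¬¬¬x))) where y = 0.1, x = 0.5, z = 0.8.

¬x: Gödel ¬ of 0.5 = 0 (operand ≠ 0)
(y ∧ x) = min(0.1, 0.5) = 0.1
(x ∧ x) = min(0.5, 0.5) = 0.5
((x ∧ x) → z): 0.5 ≤ 0.8, so result = 1
((y ∧ x) → ((x ∧ x) → z)): 0.1 ≤ 1, so result = 1
(¬x → ((y ∧ x) → ((x ∧ x) → z))): 0 ≤ 1, so result = 1
¬z: Gödel ¬ of 0.8 = 0 (operand ≠ 0)
¬x: Gödel ¬ of 0.5 = 0 (operand ≠ 0)
¬y: Gödel ¬ of 0.1 = 0 (operand ≠ 0)
(¬x ∧ ¬y) = min(0, 0) = 0
(¬z → (¬x ∧ ¬y)): 0 ≤ 0, so result = 1
¬x: Gödel ¬ of 0.5 = 0 (operand ≠ 0)
¬¬x: Gödel ¬ of 0 = 1 (operand is 0)
¬¬¬x: Gödel ¬ of 1 = 0 (operand ≠ 0)
(y ∧ ¬¬¬x) = min(0.1, 0) = 0
((¬z → (¬x ∧ ¬y)) ∧ (y ∧ ¬¬¬x)) = min(1, 0) = 0
((¬x → ((y ∧ x) → ((x ∧ x) → z))) ∨ ((¬z → (¬x ∧ ¬y)) ∧ (y ∧ ¬¬¬x))) = max(1, 0) = 1
¬((¬x → ((y ∧ x) → ((x ∧ x) → z))) ∨ ((¬z → (¬x ∧ ¬y)) ∧ (y ∧ ¬¬¬x))): Gödel ¬ of 1 = 0 (operand ≠ 0)

0.00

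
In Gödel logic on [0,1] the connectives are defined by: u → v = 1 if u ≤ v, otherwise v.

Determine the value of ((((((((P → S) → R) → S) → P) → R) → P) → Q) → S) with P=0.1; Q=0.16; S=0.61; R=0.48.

0.61

(P → S): 0.1 ≤ 0.61, so result = 1
((P → S) → R): 1 > 0.48, so result = 0.48
(((P → S) → R) → S): 0.48 ≤ 0.61, so result = 1
((((P → S) → R) → S) → P): 1 > 0.1, so result = 0.1
(((((P → S) → R) → S) → P) → R): 0.1 ≤ 0.48, so result = 1
((((((P → S) → R) → S) → P) → R) → P): 1 > 0.1, so result = 0.1
(((((((P → S) → R) → S) → P) → R) → P) → Q): 0.1 ≤ 0.16, so result = 1
((((((((P → S) → R) → S) → P) → R) → P) → Q) → S): 1 > 0.61, so result = 0.61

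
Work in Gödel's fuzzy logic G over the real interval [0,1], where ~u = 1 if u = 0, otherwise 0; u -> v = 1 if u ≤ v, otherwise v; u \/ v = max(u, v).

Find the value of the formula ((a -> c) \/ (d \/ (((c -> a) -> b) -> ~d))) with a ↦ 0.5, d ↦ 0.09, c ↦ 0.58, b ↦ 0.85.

1.00

(a -> c): 0.5 ≤ 0.58, so result = 1
(c -> a): 0.58 > 0.5, so result = 0.5
((c -> a) -> b): 0.5 ≤ 0.85, so result = 1
~d: Gödel ¬ of 0.09 = 0 (operand ≠ 0)
(((c -> a) -> b) -> ~d): 1 > 0, so result = 0
(d \/ (((c -> a) -> b) -> ~d)) = max(0.09, 0) = 0.09
((a -> c) \/ (d \/ (((c -> a) -> b) -> ~d))) = max(1, 0.09) = 1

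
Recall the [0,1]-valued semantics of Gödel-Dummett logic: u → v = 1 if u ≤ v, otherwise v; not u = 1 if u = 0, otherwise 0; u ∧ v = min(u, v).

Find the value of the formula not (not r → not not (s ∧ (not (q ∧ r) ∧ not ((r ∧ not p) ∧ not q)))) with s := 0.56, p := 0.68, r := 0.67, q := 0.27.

0.00

not r: Gödel ¬ of 0.67 = 0 (operand ≠ 0)
(q ∧ r) = min(0.27, 0.67) = 0.27
not (q ∧ r): Gödel ¬ of 0.27 = 0 (operand ≠ 0)
not p: Gödel ¬ of 0.68 = 0 (operand ≠ 0)
(r ∧ not p) = min(0.67, 0) = 0
not q: Gödel ¬ of 0.27 = 0 (operand ≠ 0)
((r ∧ not p) ∧ not q) = min(0, 0) = 0
not ((r ∧ not p) ∧ not q): Gödel ¬ of 0 = 1 (operand is 0)
(not (q ∧ r) ∧ not ((r ∧ not p) ∧ not q)) = min(0, 1) = 0
(s ∧ (not (q ∧ r) ∧ not ((r ∧ not p) ∧ not q))) = min(0.56, 0) = 0
not (s ∧ (not (q ∧ r) ∧ not ((r ∧ not p) ∧ not q))): Gödel ¬ of 0 = 1 (operand is 0)
not not (s ∧ (not (q ∧ r) ∧ not ((r ∧ not p) ∧ not q))): Gödel ¬ of 1 = 0 (operand ≠ 0)
(not r → not not (s ∧ (not (q ∧ r) ∧ not ((r ∧ not p) ∧ not q)))): 0 ≤ 0, so result = 1
not (not r → not not (s ∧ (not (q ∧ r) ∧ not ((r ∧ not p) ∧ not q)))): Gödel ¬ of 1 = 0 (operand ≠ 0)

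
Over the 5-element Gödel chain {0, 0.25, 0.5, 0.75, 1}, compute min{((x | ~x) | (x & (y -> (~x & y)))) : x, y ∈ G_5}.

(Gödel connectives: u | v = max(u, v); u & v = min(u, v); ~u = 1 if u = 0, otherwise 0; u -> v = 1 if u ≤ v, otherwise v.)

The minimum is attained at x = 0.25, y = 0:
  ~x: Gödel ¬ of 0.25 = 0 (operand ≠ 0)
  (x | ~x) = max(0.25, 0) = 0.25
  ~x: Gödel ¬ of 0.25 = 0 (operand ≠ 0)
  (~x & y) = min(0, 0) = 0
  (y -> (~x & y)): 0 ≤ 0, so result = 1
  (x & (y -> (~x & y))) = min(0.25, 1) = 0.25
  ((x | ~x) | (x & (y -> (~x & y)))) = max(0.25, 0.25) = 0.25
Checking all 25 assignments confirms none give a value below 0.25.

0.25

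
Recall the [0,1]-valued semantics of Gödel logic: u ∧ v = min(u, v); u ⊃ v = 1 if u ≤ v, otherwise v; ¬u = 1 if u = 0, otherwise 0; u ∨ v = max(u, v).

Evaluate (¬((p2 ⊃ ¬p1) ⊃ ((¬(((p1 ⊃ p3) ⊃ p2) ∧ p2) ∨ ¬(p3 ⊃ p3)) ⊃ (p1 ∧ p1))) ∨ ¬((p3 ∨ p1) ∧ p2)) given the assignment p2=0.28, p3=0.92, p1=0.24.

0.00

¬p1: Gödel ¬ of 0.24 = 0 (operand ≠ 0)
(p2 ⊃ ¬p1): 0.28 > 0, so result = 0
(p1 ⊃ p3): 0.24 ≤ 0.92, so result = 1
((p1 ⊃ p3) ⊃ p2): 1 > 0.28, so result = 0.28
(((p1 ⊃ p3) ⊃ p2) ∧ p2) = min(0.28, 0.28) = 0.28
¬(((p1 ⊃ p3) ⊃ p2) ∧ p2): Gödel ¬ of 0.28 = 0 (operand ≠ 0)
(p3 ⊃ p3): 0.92 ≤ 0.92, so result = 1
¬(p3 ⊃ p3): Gödel ¬ of 1 = 0 (operand ≠ 0)
(¬(((p1 ⊃ p3) ⊃ p2) ∧ p2) ∨ ¬(p3 ⊃ p3)) = max(0, 0) = 0
(p1 ∧ p1) = min(0.24, 0.24) = 0.24
((¬(((p1 ⊃ p3) ⊃ p2) ∧ p2) ∨ ¬(p3 ⊃ p3)) ⊃ (p1 ∧ p1)): 0 ≤ 0.24, so result = 1
((p2 ⊃ ¬p1) ⊃ ((¬(((p1 ⊃ p3) ⊃ p2) ∧ p2) ∨ ¬(p3 ⊃ p3)) ⊃ (p1 ∧ p1))): 0 ≤ 1, so result = 1
¬((p2 ⊃ ¬p1) ⊃ ((¬(((p1 ⊃ p3) ⊃ p2) ∧ p2) ∨ ¬(p3 ⊃ p3)) ⊃ (p1 ∧ p1))): Gödel ¬ of 1 = 0 (operand ≠ 0)
(p3 ∨ p1) = max(0.92, 0.24) = 0.92
((p3 ∨ p1) ∧ p2) = min(0.92, 0.28) = 0.28
¬((p3 ∨ p1) ∧ p2): Gödel ¬ of 0.28 = 0 (operand ≠ 0)
(¬((p2 ⊃ ¬p1) ⊃ ((¬(((p1 ⊃ p3) ⊃ p2) ∧ p2) ∨ ¬(p3 ⊃ p3)) ⊃ (p1 ∧ p1))) ∨ ¬((p3 ∨ p1) ∧ p2)) = max(0, 0) = 0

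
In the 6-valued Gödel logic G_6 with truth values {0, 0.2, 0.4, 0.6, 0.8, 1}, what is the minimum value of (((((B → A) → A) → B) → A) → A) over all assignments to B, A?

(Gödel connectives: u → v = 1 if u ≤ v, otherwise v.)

The minimum is attained at B = 0, A = 0.2:
  (B → A): 0 ≤ 0.2, so result = 1
  ((B → A) → A): 1 > 0.2, so result = 0.2
  (((B → A) → A) → B): 0.2 > 0, so result = 0
  ((((B → A) → A) → B) → A): 0 ≤ 0.2, so result = 1
  (((((B → A) → A) → B) → A) → A): 1 > 0.2, so result = 0.2
Checking all 36 assignments confirms none give a value below 0.20.

0.20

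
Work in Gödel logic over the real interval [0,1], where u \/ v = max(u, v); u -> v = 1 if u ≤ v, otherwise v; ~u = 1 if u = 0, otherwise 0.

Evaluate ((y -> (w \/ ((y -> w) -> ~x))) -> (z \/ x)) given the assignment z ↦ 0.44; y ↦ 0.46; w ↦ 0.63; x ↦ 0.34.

(y -> w): 0.46 ≤ 0.63, so result = 1
~x: Gödel ¬ of 0.34 = 0 (operand ≠ 0)
((y -> w) -> ~x): 1 > 0, so result = 0
(w \/ ((y -> w) -> ~x)) = max(0.63, 0) = 0.63
(y -> (w \/ ((y -> w) -> ~x))): 0.46 ≤ 0.63, so result = 1
(z \/ x) = max(0.44, 0.34) = 0.44
((y -> (w \/ ((y -> w) -> ~x))) -> (z \/ x)): 1 > 0.44, so result = 0.44

0.44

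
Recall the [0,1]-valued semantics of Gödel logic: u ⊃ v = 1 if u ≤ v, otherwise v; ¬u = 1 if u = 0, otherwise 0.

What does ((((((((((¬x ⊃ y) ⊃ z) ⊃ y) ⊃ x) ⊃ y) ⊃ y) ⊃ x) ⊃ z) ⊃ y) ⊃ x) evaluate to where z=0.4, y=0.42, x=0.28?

0.28

¬x: Gödel ¬ of 0.28 = 0 (operand ≠ 0)
(¬x ⊃ y): 0 ≤ 0.42, so result = 1
((¬x ⊃ y) ⊃ z): 1 > 0.4, so result = 0.4
(((¬x ⊃ y) ⊃ z) ⊃ y): 0.4 ≤ 0.42, so result = 1
((((¬x ⊃ y) ⊃ z) ⊃ y) ⊃ x): 1 > 0.28, so result = 0.28
(((((¬x ⊃ y) ⊃ z) ⊃ y) ⊃ x) ⊃ y): 0.28 ≤ 0.42, so result = 1
((((((¬x ⊃ y) ⊃ z) ⊃ y) ⊃ x) ⊃ y) ⊃ y): 1 > 0.42, so result = 0.42
(((((((¬x ⊃ y) ⊃ z) ⊃ y) ⊃ x) ⊃ y) ⊃ y) ⊃ x): 0.42 > 0.28, so result = 0.28
((((((((¬x ⊃ y) ⊃ z) ⊃ y) ⊃ x) ⊃ y) ⊃ y) ⊃ x) ⊃ z): 0.28 ≤ 0.4, so result = 1
(((((((((¬x ⊃ y) ⊃ z) ⊃ y) ⊃ x) ⊃ y) ⊃ y) ⊃ x) ⊃ z) ⊃ y): 1 > 0.42, so result = 0.42
((((((((((¬x ⊃ y) ⊃ z) ⊃ y) ⊃ x) ⊃ y) ⊃ y) ⊃ x) ⊃ z) ⊃ y) ⊃ x): 0.42 > 0.28, so result = 0.28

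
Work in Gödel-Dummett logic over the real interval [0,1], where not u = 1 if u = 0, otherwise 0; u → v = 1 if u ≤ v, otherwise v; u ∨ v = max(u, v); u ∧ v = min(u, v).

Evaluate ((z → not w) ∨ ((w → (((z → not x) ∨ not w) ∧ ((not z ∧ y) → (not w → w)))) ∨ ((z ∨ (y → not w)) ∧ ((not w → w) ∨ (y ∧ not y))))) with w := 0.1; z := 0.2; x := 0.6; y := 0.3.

not w: Gödel ¬ of 0.1 = 0 (operand ≠ 0)
(z → not w): 0.2 > 0, so result = 0
not x: Gödel ¬ of 0.6 = 0 (operand ≠ 0)
(z → not x): 0.2 > 0, so result = 0
not w: Gödel ¬ of 0.1 = 0 (operand ≠ 0)
((z → not x) ∨ not w) = max(0, 0) = 0
not z: Gödel ¬ of 0.2 = 0 (operand ≠ 0)
(not z ∧ y) = min(0, 0.3) = 0
not w: Gödel ¬ of 0.1 = 0 (operand ≠ 0)
(not w → w): 0 ≤ 0.1, so result = 1
((not z ∧ y) → (not w → w)): 0 ≤ 1, so result = 1
(((z → not x) ∨ not w) ∧ ((not z ∧ y) → (not w → w))) = min(0, 1) = 0
(w → (((z → not x) ∨ not w) ∧ ((not z ∧ y) → (not w → w)))): 0.1 > 0, so result = 0
not w: Gödel ¬ of 0.1 = 0 (operand ≠ 0)
(y → not w): 0.3 > 0, so result = 0
(z ∨ (y → not w)) = max(0.2, 0) = 0.2
not w: Gödel ¬ of 0.1 = 0 (operand ≠ 0)
(not w → w): 0 ≤ 0.1, so result = 1
not y: Gödel ¬ of 0.3 = 0 (operand ≠ 0)
(y ∧ not y) = min(0.3, 0) = 0
((not w → w) ∨ (y ∧ not y)) = max(1, 0) = 1
((z ∨ (y → not w)) ∧ ((not w → w) ∨ (y ∧ not y))) = min(0.2, 1) = 0.2
((w → (((z → not x) ∨ not w) ∧ ((not z ∧ y) → (not w → w)))) ∨ ((z ∨ (y → not w)) ∧ ((not w → w) ∨ (y ∧ not y)))) = max(0, 0.2) = 0.2
((z → not w) ∨ ((w → (((z → not x) ∨ not w) ∧ ((not z ∧ y) → (not w → w)))) ∨ ((z ∨ (y → not w)) ∧ ((not w → w) ∨ (y ∧ not y))))) = max(0, 0.2) = 0.2

0.20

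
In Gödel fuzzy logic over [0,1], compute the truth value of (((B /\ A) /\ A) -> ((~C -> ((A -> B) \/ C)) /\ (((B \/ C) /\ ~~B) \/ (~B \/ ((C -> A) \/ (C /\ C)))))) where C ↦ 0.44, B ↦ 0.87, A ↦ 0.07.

1.00

(B /\ A) = min(0.87, 0.07) = 0.07
((B /\ A) /\ A) = min(0.07, 0.07) = 0.07
~C: Gödel ¬ of 0.44 = 0 (operand ≠ 0)
(A -> B): 0.07 ≤ 0.87, so result = 1
((A -> B) \/ C) = max(1, 0.44) = 1
(~C -> ((A -> B) \/ C)): 0 ≤ 1, so result = 1
(B \/ C) = max(0.87, 0.44) = 0.87
~B: Gödel ¬ of 0.87 = 0 (operand ≠ 0)
~~B: Gödel ¬ of 0 = 1 (operand is 0)
((B \/ C) /\ ~~B) = min(0.87, 1) = 0.87
~B: Gödel ¬ of 0.87 = 0 (operand ≠ 0)
(C -> A): 0.44 > 0.07, so result = 0.07
(C /\ C) = min(0.44, 0.44) = 0.44
((C -> A) \/ (C /\ C)) = max(0.07, 0.44) = 0.44
(~B \/ ((C -> A) \/ (C /\ C))) = max(0, 0.44) = 0.44
(((B \/ C) /\ ~~B) \/ (~B \/ ((C -> A) \/ (C /\ C)))) = max(0.87, 0.44) = 0.87
((~C -> ((A -> B) \/ C)) /\ (((B \/ C) /\ ~~B) \/ (~B \/ ((C -> A) \/ (C /\ C))))) = min(1, 0.87) = 0.87
(((B /\ A) /\ A) -> ((~C -> ((A -> B) \/ C)) /\ (((B \/ C) /\ ~~B) \/ (~B \/ ((C -> A) \/ (C /\ C)))))): 0.07 ≤ 0.87, so result = 1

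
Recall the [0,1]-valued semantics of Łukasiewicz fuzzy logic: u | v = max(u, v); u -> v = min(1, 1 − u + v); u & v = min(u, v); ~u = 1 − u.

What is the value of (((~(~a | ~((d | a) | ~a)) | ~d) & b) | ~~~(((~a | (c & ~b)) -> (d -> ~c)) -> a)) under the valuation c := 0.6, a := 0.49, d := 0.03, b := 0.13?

~a: Łukasiewicz ¬ gives 1 − 0.49 = 0.51
(d | a) = max(0.03, 0.49) = 0.49
~a: Łukasiewicz ¬ gives 1 − 0.49 = 0.51
((d | a) | ~a) = max(0.49, 0.51) = 0.51
~((d | a) | ~a): Łukasiewicz ¬ gives 1 − 0.51 = 0.49
(~a | ~((d | a) | ~a)) = max(0.51, 0.49) = 0.51
~(~a | ~((d | a) | ~a)): Łukasiewicz ¬ gives 1 − 0.51 = 0.49
~d: Łukasiewicz ¬ gives 1 − 0.03 = 0.97
(~(~a | ~((d | a) | ~a)) | ~d) = max(0.49, 0.97) = 0.97
((~(~a | ~((d | a) | ~a)) | ~d) & b) = min(0.97, 0.13) = 0.13
~a: Łukasiewicz ¬ gives 1 − 0.49 = 0.51
~b: Łukasiewicz ¬ gives 1 − 0.13 = 0.87
(c & ~b) = min(0.6, 0.87) = 0.6
(~a | (c & ~b)) = max(0.51, 0.6) = 0.6
~c: Łukasiewicz ¬ gives 1 − 0.6 = 0.4
(d -> ~c): min(1, 1 − 0.03 + 0.4) = 1
((~a | (c & ~b)) -> (d -> ~c)): min(1, 1 − 0.6 + 1) = 1
(((~a | (c & ~b)) -> (d -> ~c)) -> a): min(1, 1 − 1 + 0.49) = 0.49
~(((~a | (c & ~b)) -> (d -> ~c)) -> a): Łukasiewicz ¬ gives 1 − 0.49 = 0.51
~~(((~a | (c & ~b)) -> (d -> ~c)) -> a): Łukasiewicz ¬ gives 1 − 0.51 = 0.49
~~~(((~a | (c & ~b)) -> (d -> ~c)) -> a): Łukasiewicz ¬ gives 1 − 0.49 = 0.51
(((~(~a | ~((d | a) | ~a)) | ~d) & b) | ~~~(((~a | (c & ~b)) -> (d -> ~c)) -> a)) = max(0.13, 0.51) = 0.51

0.51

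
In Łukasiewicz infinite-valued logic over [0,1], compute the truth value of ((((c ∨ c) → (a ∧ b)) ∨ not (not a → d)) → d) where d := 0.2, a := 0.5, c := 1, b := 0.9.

(c ∨ c) = max(1, 1) = 1
(a ∧ b) = min(0.5, 0.9) = 0.5
((c ∨ c) → (a ∧ b)): min(1, 1 − 1 + 0.5) = 0.5
not a: Łukasiewicz ¬ gives 1 − 0.5 = 0.5
(not a → d): min(1, 1 − 0.5 + 0.2) = 0.7
not (not a → d): Łukasiewicz ¬ gives 1 − 0.7 = 0.3
(((c ∨ c) → (a ∧ b)) ∨ not (not a → d)) = max(0.5, 0.3) = 0.5
((((c ∨ c) → (a ∧ b)) ∨ not (not a → d)) → d): min(1, 1 − 0.5 + 0.2) = 0.7

0.70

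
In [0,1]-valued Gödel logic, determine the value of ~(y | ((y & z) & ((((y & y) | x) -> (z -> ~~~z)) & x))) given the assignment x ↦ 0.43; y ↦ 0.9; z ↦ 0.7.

(y & z) = min(0.9, 0.7) = 0.7
(y & y) = min(0.9, 0.9) = 0.9
((y & y) | x) = max(0.9, 0.43) = 0.9
~z: Gödel ¬ of 0.7 = 0 (operand ≠ 0)
~~z: Gödel ¬ of 0 = 1 (operand is 0)
~~~z: Gödel ¬ of 1 = 0 (operand ≠ 0)
(z -> ~~~z): 0.7 > 0, so result = 0
(((y & y) | x) -> (z -> ~~~z)): 0.9 > 0, so result = 0
((((y & y) | x) -> (z -> ~~~z)) & x) = min(0, 0.43) = 0
((y & z) & ((((y & y) | x) -> (z -> ~~~z)) & x)) = min(0.7, 0) = 0
(y | ((y & z) & ((((y & y) | x) -> (z -> ~~~z)) & x))) = max(0.9, 0) = 0.9
~(y | ((y & z) & ((((y & y) | x) -> (z -> ~~~z)) & x))): Gödel ¬ of 0.9 = 0 (operand ≠ 0)

0.00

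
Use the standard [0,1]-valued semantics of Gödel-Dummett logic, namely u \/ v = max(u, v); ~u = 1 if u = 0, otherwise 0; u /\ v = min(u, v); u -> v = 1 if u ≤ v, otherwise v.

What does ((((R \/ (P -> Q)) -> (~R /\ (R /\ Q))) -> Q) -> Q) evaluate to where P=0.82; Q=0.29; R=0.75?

(P -> Q): 0.82 > 0.29, so result = 0.29
(R \/ (P -> Q)) = max(0.75, 0.29) = 0.75
~R: Gödel ¬ of 0.75 = 0 (operand ≠ 0)
(R /\ Q) = min(0.75, 0.29) = 0.29
(~R /\ (R /\ Q)) = min(0, 0.29) = 0
((R \/ (P -> Q)) -> (~R /\ (R /\ Q))): 0.75 > 0, so result = 0
(((R \/ (P -> Q)) -> (~R /\ (R /\ Q))) -> Q): 0 ≤ 0.29, so result = 1
((((R \/ (P -> Q)) -> (~R /\ (R /\ Q))) -> Q) -> Q): 1 > 0.29, so result = 0.29

0.29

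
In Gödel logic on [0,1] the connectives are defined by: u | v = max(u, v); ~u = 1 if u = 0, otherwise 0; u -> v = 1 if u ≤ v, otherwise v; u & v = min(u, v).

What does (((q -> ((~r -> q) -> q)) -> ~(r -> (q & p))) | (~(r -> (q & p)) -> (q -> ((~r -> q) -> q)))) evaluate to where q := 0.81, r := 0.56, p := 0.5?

~r: Gödel ¬ of 0.56 = 0 (operand ≠ 0)
(~r -> q): 0 ≤ 0.81, so result = 1
((~r -> q) -> q): 1 > 0.81, so result = 0.81
(q -> ((~r -> q) -> q)): 0.81 ≤ 0.81, so result = 1
(q & p) = min(0.81, 0.5) = 0.5
(r -> (q & p)): 0.56 > 0.5, so result = 0.5
~(r -> (q & p)): Gödel ¬ of 0.5 = 0 (operand ≠ 0)
((q -> ((~r -> q) -> q)) -> ~(r -> (q & p))): 1 > 0, so result = 0
(q & p) = min(0.81, 0.5) = 0.5
(r -> (q & p)): 0.56 > 0.5, so result = 0.5
~(r -> (q & p)): Gödel ¬ of 0.5 = 0 (operand ≠ 0)
~r: Gödel ¬ of 0.56 = 0 (operand ≠ 0)
(~r -> q): 0 ≤ 0.81, so result = 1
((~r -> q) -> q): 1 > 0.81, so result = 0.81
(q -> ((~r -> q) -> q)): 0.81 ≤ 0.81, so result = 1
(~(r -> (q & p)) -> (q -> ((~r -> q) -> q))): 0 ≤ 1, so result = 1
(((q -> ((~r -> q) -> q)) -> ~(r -> (q & p))) | (~(r -> (q & p)) -> (q -> ((~r -> q) -> q)))) = max(0, 1) = 1

1.00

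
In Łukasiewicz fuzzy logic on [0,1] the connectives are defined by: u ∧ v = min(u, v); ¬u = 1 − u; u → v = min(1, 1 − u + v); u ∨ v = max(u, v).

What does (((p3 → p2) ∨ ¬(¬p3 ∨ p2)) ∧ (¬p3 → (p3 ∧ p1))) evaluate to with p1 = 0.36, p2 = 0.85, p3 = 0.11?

0.22

(p3 → p2): min(1, 1 − 0.11 + 0.85) = 1
¬p3: Łukasiewicz ¬ gives 1 − 0.11 = 0.89
(¬p3 ∨ p2) = max(0.89, 0.85) = 0.89
¬(¬p3 ∨ p2): Łukasiewicz ¬ gives 1 − 0.89 = 0.11
((p3 → p2) ∨ ¬(¬p3 ∨ p2)) = max(1, 0.11) = 1
¬p3: Łukasiewicz ¬ gives 1 − 0.11 = 0.89
(p3 ∧ p1) = min(0.11, 0.36) = 0.11
(¬p3 → (p3 ∧ p1)): min(1, 1 − 0.89 + 0.11) = 0.22
(((p3 → p2) ∨ ¬(¬p3 ∨ p2)) ∧ (¬p3 → (p3 ∧ p1))) = min(1, 0.22) = 0.22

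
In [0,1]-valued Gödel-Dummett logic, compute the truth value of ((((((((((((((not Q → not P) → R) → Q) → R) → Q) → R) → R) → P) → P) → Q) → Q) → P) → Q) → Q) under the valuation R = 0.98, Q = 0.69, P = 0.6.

not Q: Gödel ¬ of 0.69 = 0 (operand ≠ 0)
not P: Gödel ¬ of 0.6 = 0 (operand ≠ 0)
(not Q → not P): 0 ≤ 0, so result = 1
((not Q → not P) → R): 1 > 0.98, so result = 0.98
(((not Q → not P) → R) → Q): 0.98 > 0.69, so result = 0.69
((((not Q → not P) → R) → Q) → R): 0.69 ≤ 0.98, so result = 1
(((((not Q → not P) → R) → Q) → R) → Q): 1 > 0.69, so result = 0.69
((((((not Q → not P) → R) → Q) → R) → Q) → R): 0.69 ≤ 0.98, so result = 1
(((((((not Q → not P) → R) → Q) → R) → Q) → R) → R): 1 > 0.98, so result = 0.98
((((((((not Q → not P) → R) → Q) → R) → Q) → R) → R) → P): 0.98 > 0.6, so result = 0.6
(((((((((not Q → not P) → R) → Q) → R) → Q) → R) → R) → P) → P): 0.6 ≤ 0.6, so result = 1
((((((((((not Q → not P) → R) → Q) → R) → Q) → R) → R) → P) → P) → Q): 1 > 0.69, so result = 0.69
(((((((((((not Q → not P) → R) → Q) → R) → Q) → R) → R) → P) → P) → Q) → Q): 0.69 ≤ 0.69, so result = 1
((((((((((((not Q → not P) → R) → Q) → R) → Q) → R) → R) → P) → P) → Q) → Q) → P): 1 > 0.6, so result = 0.6
(((((((((((((not Q → not P) → R) → Q) → R) → Q) → R) → R) → P) → P) → Q) → Q) → P) → Q): 0.6 ≤ 0.69, so result = 1
((((((((((((((not Q → not P) → R) → Q) → R) → Q) → R) → R) → P) → P) → Q) → Q) → P) → Q) → Q): 1 > 0.69, so result = 0.69

0.69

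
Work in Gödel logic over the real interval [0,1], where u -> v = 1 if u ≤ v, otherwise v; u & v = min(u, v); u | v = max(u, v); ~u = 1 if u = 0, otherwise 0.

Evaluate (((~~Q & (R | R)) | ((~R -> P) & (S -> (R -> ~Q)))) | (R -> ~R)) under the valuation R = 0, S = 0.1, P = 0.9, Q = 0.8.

1.00

~Q: Gödel ¬ of 0.8 = 0 (operand ≠ 0)
~~Q: Gödel ¬ of 0 = 1 (operand is 0)
(R | R) = max(0, 0) = 0
(~~Q & (R | R)) = min(1, 0) = 0
~R: Gödel ¬ of 0 = 1 (operand is 0)
(~R -> P): 1 > 0.9, so result = 0.9
~Q: Gödel ¬ of 0.8 = 0 (operand ≠ 0)
(R -> ~Q): 0 ≤ 0, so result = 1
(S -> (R -> ~Q)): 0.1 ≤ 1, so result = 1
((~R -> P) & (S -> (R -> ~Q))) = min(0.9, 1) = 0.9
((~~Q & (R | R)) | ((~R -> P) & (S -> (R -> ~Q)))) = max(0, 0.9) = 0.9
~R: Gödel ¬ of 0 = 1 (operand is 0)
(R -> ~R): 0 ≤ 1, so result = 1
(((~~Q & (R | R)) | ((~R -> P) & (S -> (R -> ~Q)))) | (R -> ~R)) = max(0.9, 1) = 1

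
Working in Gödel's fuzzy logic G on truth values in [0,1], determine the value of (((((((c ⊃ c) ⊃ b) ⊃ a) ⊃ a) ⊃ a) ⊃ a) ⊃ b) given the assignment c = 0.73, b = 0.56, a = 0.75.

(c ⊃ c): 0.73 ≤ 0.73, so result = 1
((c ⊃ c) ⊃ b): 1 > 0.56, so result = 0.56
(((c ⊃ c) ⊃ b) ⊃ a): 0.56 ≤ 0.75, so result = 1
((((c ⊃ c) ⊃ b) ⊃ a) ⊃ a): 1 > 0.75, so result = 0.75
(((((c ⊃ c) ⊃ b) ⊃ a) ⊃ a) ⊃ a): 0.75 ≤ 0.75, so result = 1
((((((c ⊃ c) ⊃ b) ⊃ a) ⊃ a) ⊃ a) ⊃ a): 1 > 0.75, so result = 0.75
(((((((c ⊃ c) ⊃ b) ⊃ a) ⊃ a) ⊃ a) ⊃ a) ⊃ b): 0.75 > 0.56, so result = 0.56

0.56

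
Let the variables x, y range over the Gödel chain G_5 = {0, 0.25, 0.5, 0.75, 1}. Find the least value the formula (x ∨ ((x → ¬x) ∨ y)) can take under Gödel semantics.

The minimum is attained at x = 0.25, y = 0:
  ¬x: Gödel ¬ of 0.25 = 0 (operand ≠ 0)
  (x → ¬x): 0.25 > 0, so result = 0
  ((x → ¬x) ∨ y) = max(0, 0) = 0
  (x ∨ ((x → ¬x) ∨ y)) = max(0.25, 0) = 0.25
Checking all 25 assignments confirms none give a value below 0.25.

0.25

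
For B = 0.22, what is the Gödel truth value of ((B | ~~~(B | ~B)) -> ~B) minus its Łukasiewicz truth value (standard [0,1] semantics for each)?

Gödel evaluation:
  ~B: Gödel ¬ of 0.22 = 0 (operand ≠ 0)
  (B | ~B) = max(0.22, 0) = 0.22
  ~(B | ~B): Gödel ¬ of 0.22 = 0 (operand ≠ 0)
  ~~(B | ~B): Gödel ¬ of 0 = 1 (operand is 0)
  ~~~(B | ~B): Gödel ¬ of 1 = 0 (operand ≠ 0)
  (B | ~~~(B | ~B)) = max(0.22, 0) = 0.22
  ~B: Gödel ¬ of 0.22 = 0 (operand ≠ 0)
  ((B | ~~~(B | ~B)) -> ~B): 0.22 > 0, so result = 0
  Gödel value = 0
Łukasiewicz evaluation:
  ~B: Łukasiewicz ¬ gives 1 − 0.22 = 0.78
  (B | ~B) = max(0.22, 0.78) = 0.78
  ~(B | ~B): Łukasiewicz ¬ gives 1 − 0.78 = 0.22
  ~~(B | ~B): Łukasiewicz ¬ gives 1 − 0.22 = 0.78
  ~~~(B | ~B): Łukasiewicz ¬ gives 1 − 0.78 = 0.22
  (B | ~~~(B | ~B)) = max(0.22, 0.22) = 0.22
  ~B: Łukasiewicz ¬ gives 1 − 0.22 = 0.78
  ((B | ~~~(B | ~B)) -> ~B): min(1, 1 − 0.22 + 0.78) = 1
  Łukasiewicz value = 1
Difference: 0 − 1 = -1.00

-1.00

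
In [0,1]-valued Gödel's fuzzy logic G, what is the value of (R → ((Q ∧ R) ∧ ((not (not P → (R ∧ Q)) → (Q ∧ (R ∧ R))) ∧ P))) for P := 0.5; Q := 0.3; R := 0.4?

0.30

(Q ∧ R) = min(0.3, 0.4) = 0.3
not P: Gödel ¬ of 0.5 = 0 (operand ≠ 0)
(R ∧ Q) = min(0.4, 0.3) = 0.3
(not P → (R ∧ Q)): 0 ≤ 0.3, so result = 1
not (not P → (R ∧ Q)): Gödel ¬ of 1 = 0 (operand ≠ 0)
(R ∧ R) = min(0.4, 0.4) = 0.4
(Q ∧ (R ∧ R)) = min(0.3, 0.4) = 0.3
(not (not P → (R ∧ Q)) → (Q ∧ (R ∧ R))): 0 ≤ 0.3, so result = 1
((not (not P → (R ∧ Q)) → (Q ∧ (R ∧ R))) ∧ P) = min(1, 0.5) = 0.5
((Q ∧ R) ∧ ((not (not P → (R ∧ Q)) → (Q ∧ (R ∧ R))) ∧ P)) = min(0.3, 0.5) = 0.3
(R → ((Q ∧ R) ∧ ((not (not P → (R ∧ Q)) → (Q ∧ (R ∧ R))) ∧ P))): 0.4 > 0.3, so result = 0.3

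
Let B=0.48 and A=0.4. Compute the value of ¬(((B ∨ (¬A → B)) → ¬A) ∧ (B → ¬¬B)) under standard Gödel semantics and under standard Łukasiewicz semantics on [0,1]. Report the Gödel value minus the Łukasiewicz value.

0.72

Gödel evaluation:
  ¬A: Gödel ¬ of 0.4 = 0 (operand ≠ 0)
  (¬A → B): 0 ≤ 0.48, so result = 1
  (B ∨ (¬A → B)) = max(0.48, 1) = 1
  ¬A: Gödel ¬ of 0.4 = 0 (operand ≠ 0)
  ((B ∨ (¬A → B)) → ¬A): 1 > 0, so result = 0
  ¬B: Gödel ¬ of 0.48 = 0 (operand ≠ 0)
  ¬¬B: Gödel ¬ of 0 = 1 (operand is 0)
  (B → ¬¬B): 0.48 ≤ 1, so result = 1
  (((B ∨ (¬A → B)) → ¬A) ∧ (B → ¬¬B)) = min(0, 1) = 0
  ¬(((B ∨ (¬A → B)) → ¬A) ∧ (B → ¬¬B)): Gödel ¬ of 0 = 1 (operand is 0)
  Gödel value = 1
Łukasiewicz evaluation:
  ¬A: Łukasiewicz ¬ gives 1 − 0.4 = 0.6
  (¬A → B): min(1, 1 − 0.6 + 0.48) = 0.88
  (B ∨ (¬A → B)) = max(0.48, 0.88) = 0.88
  ¬A: Łukasiewicz ¬ gives 1 − 0.4 = 0.6
  ((B ∨ (¬A → B)) → ¬A): min(1, 1 − 0.88 + 0.6) = 0.72
  ¬B: Łukasiewicz ¬ gives 1 − 0.48 = 0.52
  ¬¬B: Łukasiewicz ¬ gives 1 − 0.52 = 0.48
  (B → ¬¬B): min(1, 1 − 0.48 + 0.48) = 1
  (((B ∨ (¬A → B)) → ¬A) ∧ (B → ¬¬B)) = min(0.72, 1) = 0.72
  ¬(((B ∨ (¬A → B)) → ¬A) ∧ (B → ¬¬B)): Łukasiewicz ¬ gives 1 − 0.72 = 0.28
  Łukasiewicz value = 0.28
Difference: 1 − 0.28 = 0.72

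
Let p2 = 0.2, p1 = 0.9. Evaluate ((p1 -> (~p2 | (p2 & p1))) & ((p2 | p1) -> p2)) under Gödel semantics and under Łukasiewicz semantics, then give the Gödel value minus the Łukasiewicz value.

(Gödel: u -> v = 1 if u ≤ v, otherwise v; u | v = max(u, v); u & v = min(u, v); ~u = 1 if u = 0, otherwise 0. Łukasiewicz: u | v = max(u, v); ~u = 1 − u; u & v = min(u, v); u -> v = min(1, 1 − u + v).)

-0.10

Gödel evaluation:
  ~p2: Gödel ¬ of 0.2 = 0 (operand ≠ 0)
  (p2 & p1) = min(0.2, 0.9) = 0.2
  (~p2 | (p2 & p1)) = max(0, 0.2) = 0.2
  (p1 -> (~p2 | (p2 & p1))): 0.9 > 0.2, so result = 0.2
  (p2 | p1) = max(0.2, 0.9) = 0.9
  ((p2 | p1) -> p2): 0.9 > 0.2, so result = 0.2
  ((p1 -> (~p2 | (p2 & p1))) & ((p2 | p1) -> p2)) = min(0.2, 0.2) = 0.2
  Gödel value = 0.2
Łukasiewicz evaluation:
  ~p2: Łukasiewicz ¬ gives 1 − 0.2 = 0.8
  (p2 & p1) = min(0.2, 0.9) = 0.2
  (~p2 | (p2 & p1)) = max(0.8, 0.2) = 0.8
  (p1 -> (~p2 | (p2 & p1))): min(1, 1 − 0.9 + 0.8) = 0.9
  (p2 | p1) = max(0.2, 0.9) = 0.9
  ((p2 | p1) -> p2): min(1, 1 − 0.9 + 0.2) = 0.3
  ((p1 -> (~p2 | (p2 & p1))) & ((p2 | p1) -> p2)) = min(0.9, 0.3) = 0.3
  Łukasiewicz value = 0.3
Difference: 0.2 − 0.3 = -0.10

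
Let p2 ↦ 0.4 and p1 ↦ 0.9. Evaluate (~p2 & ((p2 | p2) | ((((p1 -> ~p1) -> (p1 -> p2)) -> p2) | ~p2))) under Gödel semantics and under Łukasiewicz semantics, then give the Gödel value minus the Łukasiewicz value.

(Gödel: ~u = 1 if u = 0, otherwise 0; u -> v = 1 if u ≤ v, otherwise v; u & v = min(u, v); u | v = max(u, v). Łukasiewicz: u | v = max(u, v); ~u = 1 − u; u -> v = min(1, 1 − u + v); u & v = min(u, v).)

-0.60

Gödel evaluation:
  ~p2: Gödel ¬ of 0.4 = 0 (operand ≠ 0)
  (p2 | p2) = max(0.4, 0.4) = 0.4
  ~p1: Gödel ¬ of 0.9 = 0 (operand ≠ 0)
  (p1 -> ~p1): 0.9 > 0, so result = 0
  (p1 -> p2): 0.9 > 0.4, so result = 0.4
  ((p1 -> ~p1) -> (p1 -> p2)): 0 ≤ 0.4, so result = 1
  (((p1 -> ~p1) -> (p1 -> p2)) -> p2): 1 > 0.4, so result = 0.4
  ~p2: Gödel ¬ of 0.4 = 0 (operand ≠ 0)
  ((((p1 -> ~p1) -> (p1 -> p2)) -> p2) | ~p2) = max(0.4, 0) = 0.4
  ((p2 | p2) | ((((p1 -> ~p1) -> (p1 -> p2)) -> p2) | ~p2)) = max(0.4, 0.4) = 0.4
  (~p2 & ((p2 | p2) | ((((p1 -> ~p1) -> (p1 -> p2)) -> p2) | ~p2))) = min(0, 0.4) = 0
  Gödel value = 0
Łukasiewicz evaluation:
  ~p2: Łukasiewicz ¬ gives 1 − 0.4 = 0.6
  (p2 | p2) = max(0.4, 0.4) = 0.4
  ~p1: Łukasiewicz ¬ gives 1 − 0.9 = 0.1
  (p1 -> ~p1): min(1, 1 − 0.9 + 0.1) = 0.2
  (p1 -> p2): min(1, 1 − 0.9 + 0.4) = 0.5
  ((p1 -> ~p1) -> (p1 -> p2)): min(1, 1 − 0.2 + 0.5) = 1
  (((p1 -> ~p1) -> (p1 -> p2)) -> p2): min(1, 1 − 1 + 0.4) = 0.4
  ~p2: Łukasiewicz ¬ gives 1 − 0.4 = 0.6
  ((((p1 -> ~p1) -> (p1 -> p2)) -> p2) | ~p2) = max(0.4, 0.6) = 0.6
  ((p2 | p2) | ((((p1 -> ~p1) -> (p1 -> p2)) -> p2) | ~p2)) = max(0.4, 0.6) = 0.6
  (~p2 & ((p2 | p2) | ((((p1 -> ~p1) -> (p1 -> p2)) -> p2) | ~p2))) = min(0.6, 0.6) = 0.6
  Łukasiewicz value = 0.6
Difference: 0 − 0.6 = -0.60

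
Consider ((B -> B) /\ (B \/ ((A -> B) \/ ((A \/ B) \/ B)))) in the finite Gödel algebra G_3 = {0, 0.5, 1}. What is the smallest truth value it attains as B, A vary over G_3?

0.50

The minimum is attained at B = 0, A = 0.5:
  (B -> B): 0 ≤ 0, so result = 1
  (A -> B): 0.5 > 0, so result = 0
  (A \/ B) = max(0.5, 0) = 0.5
  ((A \/ B) \/ B) = max(0.5, 0) = 0.5
  ((A -> B) \/ ((A \/ B) \/ B)) = max(0, 0.5) = 0.5
  (B \/ ((A -> B) \/ ((A \/ B) \/ B))) = max(0, 0.5) = 0.5
  ((B -> B) /\ (B \/ ((A -> B) \/ ((A \/ B) \/ B)))) = min(1, 0.5) = 0.5
Checking all 9 assignments confirms none give a value below 0.50.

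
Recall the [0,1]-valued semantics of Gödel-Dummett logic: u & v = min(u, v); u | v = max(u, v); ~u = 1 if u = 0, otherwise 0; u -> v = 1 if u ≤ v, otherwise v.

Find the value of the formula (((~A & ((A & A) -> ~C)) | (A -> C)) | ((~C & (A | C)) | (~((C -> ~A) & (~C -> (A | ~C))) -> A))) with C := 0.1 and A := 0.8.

~A: Gödel ¬ of 0.8 = 0 (operand ≠ 0)
(A & A) = min(0.8, 0.8) = 0.8
~C: Gödel ¬ of 0.1 = 0 (operand ≠ 0)
((A & A) -> ~C): 0.8 > 0, so result = 0
(~A & ((A & A) -> ~C)) = min(0, 0) = 0
(A -> C): 0.8 > 0.1, so result = 0.1
((~A & ((A & A) -> ~C)) | (A -> C)) = max(0, 0.1) = 0.1
~C: Gödel ¬ of 0.1 = 0 (operand ≠ 0)
(A | C) = max(0.8, 0.1) = 0.8
(~C & (A | C)) = min(0, 0.8) = 0
~A: Gödel ¬ of 0.8 = 0 (operand ≠ 0)
(C -> ~A): 0.1 > 0, so result = 0
~C: Gödel ¬ of 0.1 = 0 (operand ≠ 0)
~C: Gödel ¬ of 0.1 = 0 (operand ≠ 0)
(A | ~C) = max(0.8, 0) = 0.8
(~C -> (A | ~C)): 0 ≤ 0.8, so result = 1
((C -> ~A) & (~C -> (A | ~C))) = min(0, 1) = 0
~((C -> ~A) & (~C -> (A | ~C))): Gödel ¬ of 0 = 1 (operand is 0)
(~((C -> ~A) & (~C -> (A | ~C))) -> A): 1 > 0.8, so result = 0.8
((~C & (A | C)) | (~((C -> ~A) & (~C -> (A | ~C))) -> A)) = max(0, 0.8) = 0.8
(((~A & ((A & A) -> ~C)) | (A -> C)) | ((~C & (A | C)) | (~((C -> ~A) & (~C -> (A | ~C))) -> A))) = max(0.1, 0.8) = 0.8

0.80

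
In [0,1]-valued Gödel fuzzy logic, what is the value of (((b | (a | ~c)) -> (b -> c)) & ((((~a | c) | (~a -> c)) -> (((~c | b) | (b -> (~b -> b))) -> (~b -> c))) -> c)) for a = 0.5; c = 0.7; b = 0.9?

0.70

~c: Gödel ¬ of 0.7 = 0 (operand ≠ 0)
(a | ~c) = max(0.5, 0) = 0.5
(b | (a | ~c)) = max(0.9, 0.5) = 0.9
(b -> c): 0.9 > 0.7, so result = 0.7
((b | (a | ~c)) -> (b -> c)): 0.9 > 0.7, so result = 0.7
~a: Gödel ¬ of 0.5 = 0 (operand ≠ 0)
(~a | c) = max(0, 0.7) = 0.7
~a: Gödel ¬ of 0.5 = 0 (operand ≠ 0)
(~a -> c): 0 ≤ 0.7, so result = 1
((~a | c) | (~a -> c)) = max(0.7, 1) = 1
~c: Gödel ¬ of 0.7 = 0 (operand ≠ 0)
(~c | b) = max(0, 0.9) = 0.9
~b: Gödel ¬ of 0.9 = 0 (operand ≠ 0)
(~b -> b): 0 ≤ 0.9, so result = 1
(b -> (~b -> b)): 0.9 ≤ 1, so result = 1
((~c | b) | (b -> (~b -> b))) = max(0.9, 1) = 1
~b: Gödel ¬ of 0.9 = 0 (operand ≠ 0)
(~b -> c): 0 ≤ 0.7, so result = 1
(((~c | b) | (b -> (~b -> b))) -> (~b -> c)): 1 ≤ 1, so result = 1
(((~a | c) | (~a -> c)) -> (((~c | b) | (b -> (~b -> b))) -> (~b -> c))): 1 ≤ 1, so result = 1
((((~a | c) | (~a -> c)) -> (((~c | b) | (b -> (~b -> b))) -> (~b -> c))) -> c): 1 > 0.7, so result = 0.7
(((b | (a | ~c)) -> (b -> c)) & ((((~a | c) | (~a -> c)) -> (((~c | b) | (b -> (~b -> b))) -> (~b -> c))) -> c)) = min(0.7, 0.7) = 0.7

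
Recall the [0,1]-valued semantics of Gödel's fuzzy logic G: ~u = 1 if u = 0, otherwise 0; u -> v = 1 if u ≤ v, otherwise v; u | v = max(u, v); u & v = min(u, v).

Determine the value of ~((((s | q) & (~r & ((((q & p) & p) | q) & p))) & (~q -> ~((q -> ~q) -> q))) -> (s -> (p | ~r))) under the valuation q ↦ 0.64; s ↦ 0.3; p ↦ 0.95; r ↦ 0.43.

(s | q) = max(0.3, 0.64) = 0.64
~r: Gödel ¬ of 0.43 = 0 (operand ≠ 0)
(q & p) = min(0.64, 0.95) = 0.64
((q & p) & p) = min(0.64, 0.95) = 0.64
(((q & p) & p) | q) = max(0.64, 0.64) = 0.64
((((q & p) & p) | q) & p) = min(0.64, 0.95) = 0.64
(~r & ((((q & p) & p) | q) & p)) = min(0, 0.64) = 0
((s | q) & (~r & ((((q & p) & p) | q) & p))) = min(0.64, 0) = 0
~q: Gödel ¬ of 0.64 = 0 (operand ≠ 0)
~q: Gödel ¬ of 0.64 = 0 (operand ≠ 0)
(q -> ~q): 0.64 > 0, so result = 0
((q -> ~q) -> q): 0 ≤ 0.64, so result = 1
~((q -> ~q) -> q): Gödel ¬ of 1 = 0 (operand ≠ 0)
(~q -> ~((q -> ~q) -> q)): 0 ≤ 0, so result = 1
(((s | q) & (~r & ((((q & p) & p) | q) & p))) & (~q -> ~((q -> ~q) -> q))) = min(0, 1) = 0
~r: Gödel ¬ of 0.43 = 0 (operand ≠ 0)
(p | ~r) = max(0.95, 0) = 0.95
(s -> (p | ~r)): 0.3 ≤ 0.95, so result = 1
((((s | q) & (~r & ((((q & p) & p) | q) & p))) & (~q -> ~((q -> ~q) -> q))) -> (s -> (p | ~r))): 0 ≤ 1, so result = 1
~((((s | q) & (~r & ((((q & p) & p) | q) & p))) & (~q -> ~((q -> ~q) -> q))) -> (s -> (p | ~r))): Gödel ¬ of 1 = 0 (operand ≠ 0)

0.00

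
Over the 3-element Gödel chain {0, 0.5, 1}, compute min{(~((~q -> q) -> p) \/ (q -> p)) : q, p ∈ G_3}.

The minimum is attained at q = 1, p = 0.5:
  ~q: Gödel ¬ of 1 = 0 (operand ≠ 0)
  (~q -> q): 0 ≤ 1, so result = 1
  ((~q -> q) -> p): 1 > 0.5, so result = 0.5
  ~((~q -> q) -> p): Gödel ¬ of 0.5 = 0 (operand ≠ 0)
  (q -> p): 1 > 0.5, so result = 0.5
  (~((~q -> q) -> p) \/ (q -> p)) = max(0, 0.5) = 0.5
Checking all 9 assignments confirms none give a value below 0.50.

0.50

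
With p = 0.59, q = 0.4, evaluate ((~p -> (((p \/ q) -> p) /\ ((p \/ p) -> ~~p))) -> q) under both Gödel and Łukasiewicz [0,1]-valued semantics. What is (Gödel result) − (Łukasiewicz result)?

Gödel evaluation:
  ~p: Gödel ¬ of 0.59 = 0 (operand ≠ 0)
  (p \/ q) = max(0.59, 0.4) = 0.59
  ((p \/ q) -> p): 0.59 ≤ 0.59, so result = 1
  (p \/ p) = max(0.59, 0.59) = 0.59
  ~p: Gödel ¬ of 0.59 = 0 (operand ≠ 0)
  ~~p: Gödel ¬ of 0 = 1 (operand is 0)
  ((p \/ p) -> ~~p): 0.59 ≤ 1, so result = 1
  (((p \/ q) -> p) /\ ((p \/ p) -> ~~p)) = min(1, 1) = 1
  (~p -> (((p \/ q) -> p) /\ ((p \/ p) -> ~~p))): 0 ≤ 1, so result = 1
  ((~p -> (((p \/ q) -> p) /\ ((p \/ p) -> ~~p))) -> q): 1 > 0.4, so result = 0.4
  Gödel value = 0.4
Łukasiewicz evaluation:
  ~p: Łukasiewicz ¬ gives 1 − 0.59 = 0.41
  (p \/ q) = max(0.59, 0.4) = 0.59
  ((p \/ q) -> p): min(1, 1 − 0.59 + 0.59) = 1
  (p \/ p) = max(0.59, 0.59) = 0.59
  ~p: Łukasiewicz ¬ gives 1 − 0.59 = 0.41
  ~~p: Łukasiewicz ¬ gives 1 − 0.41 = 0.59
  ((p \/ p) -> ~~p): min(1, 1 − 0.59 + 0.59) = 1
  (((p \/ q) -> p) /\ ((p \/ p) -> ~~p)) = min(1, 1) = 1
  (~p -> (((p \/ q) -> p) /\ ((p \/ p) -> ~~p))): min(1, 1 − 0.41 + 1) = 1
  ((~p -> (((p \/ q) -> p) /\ ((p \/ p) -> ~~p))) -> q): min(1, 1 − 1 + 0.4) = 0.4
  Łukasiewicz value = 0.4
Difference: 0.4 − 0.4 = 0.00

0.00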